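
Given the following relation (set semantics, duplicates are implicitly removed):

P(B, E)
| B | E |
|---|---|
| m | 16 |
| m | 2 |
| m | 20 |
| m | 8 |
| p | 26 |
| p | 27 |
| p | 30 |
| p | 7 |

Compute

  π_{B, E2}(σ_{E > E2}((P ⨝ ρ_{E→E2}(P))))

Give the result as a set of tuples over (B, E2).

{(m, 16), (m, 2), (m, 8), (p, 26), (p, 27), (p, 7)}

ρ[E→E2]: schema becomes (B, E2); tuples unchanged.
Natural join on B: {(m, 16, 16), (m, 16, 2), (m, 16, 20), (m, 16, 8), (m, 2, 16), (m, 2, 2), (m, 2, 20), (m, 2, 8), (m, 20, 16), (m, 20, 2), (m, 20, 20), (m, 20, 8), (m, 8, 16), (m, 8, 2), (m, 8, 20), (m, 8, 8), (p, 26, 26), (p, 26, 27), (p, 26, 30), (p, 26, 7), (p, 27, 26), (p, 27, 27), (p, 27, 30), (p, 27, 7), (p, 30, 26), (p, 30, 27), (p, 30, 30), (p, 30, 7), (p, 7, 26), (p, 7, 27), (p, 7, 30), (p, 7, 7)}
σ[E > E2]: keep tuples satisfying E > E2 → {(m, 16, 2), (m, 16, 8), (m, 20, 16), (m, 20, 2), (m, 20, 8), (m, 8, 2), (p, 26, 7), (p, 27, 26), (p, 27, 7), (p, 30, 26), (p, 30, 27), (p, 30, 7)}
π[B, E2]: project onto (B, E2) (6 duplicate(s) eliminated) → {(m, 16), (m, 2), (m, 8), (p, 26), (p, 27), (p, 7)}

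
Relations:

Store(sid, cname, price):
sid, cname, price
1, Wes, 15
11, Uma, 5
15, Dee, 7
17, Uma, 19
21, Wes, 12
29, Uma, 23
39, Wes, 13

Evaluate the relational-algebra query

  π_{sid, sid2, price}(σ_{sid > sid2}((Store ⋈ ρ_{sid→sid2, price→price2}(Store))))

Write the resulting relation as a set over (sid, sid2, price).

{(17, 11, 19), (21, 1, 12), (29, 11, 23), (29, 17, 23), (39, 1, 13), (39, 21, 13)}

ρ[sid→sid2, price→price2]: schema becomes (sid2, cname, price2); tuples unchanged.
Store ⋈ ρ_{sid→sid2, price→price2}(Store) (natural join on cname): {(1, Wes, 15, 1, 15), (1, Wes, 15, 21, 12), (1, Wes, 15, 39, 13), (11, Uma, 5, 11, 5), (11, Uma, 5, 17, 19), (11, Uma, 5, 29, 23), (15, Dee, 7, 15, 7), (17, Uma, 19, 11, 5), (17, Uma, 19, 17, 19), (17, Uma, 19, 29, 23), (21, Wes, 12, 1, 15), (21, Wes, 12, 21, 12), (21, Wes, 12, 39, 13), (29, Uma, 23, 11, 5), (29, Uma, 23, 17, 19), (29, Uma, 23, 29, 23), (39, Wes, 13, 1, 15), (39, Wes, 13, 21, 12), (39, Wes, 13, 39, 13)}
Filtering on sid > sid2 leaves {(17, Uma, 19, 11, 5), (21, Wes, 12, 1, 15), (29, Uma, 23, 11, 5), (29, Uma, 23, 17, 19), (39, Wes, 13, 1, 15), (39, Wes, 13, 21, 12)}.
Keep only column(s) sid, sid2, price: {(17, 11, 19), (21, 1, 12), (29, 11, 23), (29, 17, 23), (39, 1, 13), (39, 21, 13)}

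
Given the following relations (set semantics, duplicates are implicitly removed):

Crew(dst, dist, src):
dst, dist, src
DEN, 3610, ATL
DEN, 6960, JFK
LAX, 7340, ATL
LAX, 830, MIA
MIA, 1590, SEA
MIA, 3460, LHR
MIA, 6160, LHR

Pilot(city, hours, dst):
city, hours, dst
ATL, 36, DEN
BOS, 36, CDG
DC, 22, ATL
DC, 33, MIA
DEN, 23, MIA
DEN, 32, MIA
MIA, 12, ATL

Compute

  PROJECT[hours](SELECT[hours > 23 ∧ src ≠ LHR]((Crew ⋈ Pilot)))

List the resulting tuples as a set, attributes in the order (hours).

Crew ⋈ Pilot (natural join on dst): {(DEN, 3610, ATL, ATL, 36), (DEN, 6960, JFK, ATL, 36), (MIA, 1590, SEA, DC, 33), (MIA, 1590, SEA, DEN, 23), (MIA, 1590, SEA, DEN, 32), (MIA, 3460, LHR, DC, 33), (MIA, 3460, LHR, DEN, 23), (MIA, 3460, LHR, DEN, 32), (MIA, 6160, LHR, DC, 33), (MIA, 6160, LHR, DEN, 23), (MIA, 6160, LHR, DEN, 32)}
σ[hours > 23 ∧ src ≠ LHR]: keep tuples satisfying hours > 23 ∧ src ≠ LHR → {(DEN, 3610, ATL, ATL, 36), (DEN, 6960, JFK, ATL, 36), (MIA, 1590, SEA, DC, 33), (MIA, 1590, SEA, DEN, 32)}
Projecting to hours (1 duplicate(s) eliminated): {32, 33, 36}

{32, 33, 36}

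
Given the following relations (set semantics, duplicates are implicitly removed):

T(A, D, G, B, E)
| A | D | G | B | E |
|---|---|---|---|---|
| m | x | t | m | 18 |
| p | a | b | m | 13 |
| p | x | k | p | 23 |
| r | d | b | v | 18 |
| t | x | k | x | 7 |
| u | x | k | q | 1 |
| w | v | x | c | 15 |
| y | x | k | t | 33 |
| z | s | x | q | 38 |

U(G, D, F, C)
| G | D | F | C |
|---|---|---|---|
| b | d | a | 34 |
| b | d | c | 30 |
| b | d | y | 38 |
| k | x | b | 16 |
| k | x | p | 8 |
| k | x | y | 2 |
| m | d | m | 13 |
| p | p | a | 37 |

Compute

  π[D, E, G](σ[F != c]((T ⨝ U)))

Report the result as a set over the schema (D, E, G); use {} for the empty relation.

T ⋈ U (natural join on D, G): {(p, x, k, p, 23, b, 16), (p, x, k, p, 23, p, 8), (p, x, k, p, 23, y, 2), (r, d, b, v, 18, a, 34), (r, d, b, v, 18, c, 30), (r, d, b, v, 18, y, 38), (t, x, k, x, 7, b, 16), (t, x, k, x, 7, p, 8), (t, x, k, x, 7, y, 2), (u, x, k, q, 1, b, 16), (u, x, k, q, 1, p, 8), (u, x, k, q, 1, y, 2), (y, x, k, t, 33, b, 16), (y, x, k, t, 33, p, 8), (y, x, k, t, 33, y, 2)}
Apply σ_{F != c}; surviving tuples: {(p, x, k, p, 23, b, 16), (p, x, k, p, 23, p, 8), (p, x, k, p, 23, y, 2), (r, d, b, v, 18, a, 34), (r, d, b, v, 18, y, 38), (t, x, k, x, 7, b, 16), (t, x, k, x, 7, p, 8), (t, x, k, x, 7, y, 2), (u, x, k, q, 1, b, 16), (u, x, k, q, 1, p, 8), (u, x, k, q, 1, y, 2), (y, x, k, t, 33, b, 16), (y, x, k, t, 33, p, 8), (y, x, k, t, 33, y, 2)}
π[D, E, G]: project onto (D, E, G) (9 duplicate(s) eliminated) → {(d, 18, b), (x, 1, k), (x, 23, k), (x, 33, k), (x, 7, k)}

{(d, 18, b), (x, 1, k), (x, 23, k), (x, 33, k), (x, 7, k)}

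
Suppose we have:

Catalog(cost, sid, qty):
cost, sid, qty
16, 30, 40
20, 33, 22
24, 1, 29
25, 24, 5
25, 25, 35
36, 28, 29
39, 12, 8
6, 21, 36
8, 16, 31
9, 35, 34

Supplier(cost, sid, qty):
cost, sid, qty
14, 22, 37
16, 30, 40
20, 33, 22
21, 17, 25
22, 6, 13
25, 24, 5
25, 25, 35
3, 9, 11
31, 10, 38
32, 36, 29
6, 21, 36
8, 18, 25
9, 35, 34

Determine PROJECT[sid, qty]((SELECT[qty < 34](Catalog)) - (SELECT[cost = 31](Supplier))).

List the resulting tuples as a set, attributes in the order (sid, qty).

{(1, 29), (12, 8), (16, 31), (24, 5), (28, 29), (33, 22)}

Apply σ_{qty < 34}; surviving tuples: {(20, 33, 22), (24, 1, 29), (25, 24, 5), (36, 28, 29), (39, 12, 8), (8, 16, 31)}
Apply σ_{cost = 31}; surviving tuples: {(31, 10, 38)}
Difference: {(20, 33, 22), (24, 1, 29), (25, 24, 5), (36, 28, 29), (39, 12, 8), (8, 16, 31)} with {(31, 10, 38)} → {(20, 33, 22), (24, 1, 29), (25, 24, 5), (36, 28, 29), (39, 12, 8), (8, 16, 31)}
Keep only column(s) sid, qty: {(1, 29), (12, 8), (16, 31), (24, 5), (28, 29), (33, 22)}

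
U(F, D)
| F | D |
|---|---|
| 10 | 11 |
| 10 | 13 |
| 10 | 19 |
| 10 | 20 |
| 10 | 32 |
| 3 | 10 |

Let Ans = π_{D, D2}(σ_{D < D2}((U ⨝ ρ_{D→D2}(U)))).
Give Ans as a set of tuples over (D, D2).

{(11, 13), (11, 19), (11, 20), (11, 32), (13, 19), (13, 20), (13, 32), (19, 20), (19, 32), (20, 32)}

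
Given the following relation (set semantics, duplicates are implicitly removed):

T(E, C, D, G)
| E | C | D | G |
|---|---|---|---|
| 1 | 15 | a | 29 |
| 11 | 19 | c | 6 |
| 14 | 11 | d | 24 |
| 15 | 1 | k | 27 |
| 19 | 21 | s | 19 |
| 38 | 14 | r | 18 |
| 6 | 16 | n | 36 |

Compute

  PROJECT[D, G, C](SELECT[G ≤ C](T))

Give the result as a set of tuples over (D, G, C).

{(c, 6, 19), (s, 19, 21)}

Selection G ≤ C: {(11, 19, c, 6), (19, 21, s, 19)}
π_{D, G, C} gives {(c, 6, 19), (s, 19, 21)}.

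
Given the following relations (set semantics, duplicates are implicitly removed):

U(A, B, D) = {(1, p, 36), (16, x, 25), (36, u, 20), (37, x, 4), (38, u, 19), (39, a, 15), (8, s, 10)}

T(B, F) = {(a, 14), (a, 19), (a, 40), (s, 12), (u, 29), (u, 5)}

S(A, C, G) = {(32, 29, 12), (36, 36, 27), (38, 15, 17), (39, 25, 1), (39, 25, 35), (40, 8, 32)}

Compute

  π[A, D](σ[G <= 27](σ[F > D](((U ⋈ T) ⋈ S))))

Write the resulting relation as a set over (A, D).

{(36, 20), (38, 19), (39, 15)}

Natural join on B: {(36, u, 20, 29), (36, u, 20, 5), (38, u, 19, 29), (38, u, 19, 5), (39, a, 15, 14), (39, a, 15, 19), (39, a, 15, 40), (8, s, 10, 12)}
Natural join on A: {(36, u, 20, 29, 36, 27), (36, u, 20, 5, 36, 27), (38, u, 19, 29, 15, 17), (38, u, 19, 5, 15, 17), (39, a, 15, 14, 25, 1), (39, a, 15, 14, 25, 35), (39, a, 15, 19, 25, 1), (39, a, 15, 19, 25, 35), (39, a, 15, 40, 25, 1), (39, a, 15, 40, 25, 35)}
Apply σ_{F > D}; surviving tuples: {(36, u, 20, 29, 36, 27), (38, u, 19, 29, 15, 17), (39, a, 15, 19, 25, 1), (39, a, 15, 19, 25, 35), (39, a, 15, 40, 25, 1), (39, a, 15, 40, 25, 35)}
Apply σ_{G <= 27}; surviving tuples: {(36, u, 20, 29, 36, 27), (38, u, 19, 29, 15, 17), (39, a, 15, 19, 25, 1), (39, a, 15, 40, 25, 1)}
Projecting to A, D (1 duplicate(s) eliminated): {(36, 20), (38, 19), (39, 15)}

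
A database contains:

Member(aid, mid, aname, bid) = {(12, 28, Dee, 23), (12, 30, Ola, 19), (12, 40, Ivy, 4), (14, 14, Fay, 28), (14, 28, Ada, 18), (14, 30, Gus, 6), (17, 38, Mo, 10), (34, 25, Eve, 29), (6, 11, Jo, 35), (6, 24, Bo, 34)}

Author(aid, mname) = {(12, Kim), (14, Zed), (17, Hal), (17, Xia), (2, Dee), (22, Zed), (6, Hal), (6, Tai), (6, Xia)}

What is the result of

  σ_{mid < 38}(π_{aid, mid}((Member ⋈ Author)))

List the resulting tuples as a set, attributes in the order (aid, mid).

{(12, 28), (12, 30), (14, 14), (14, 28), (14, 30), (6, 11), (6, 24)}

Natural join on aid: {(12, 28, Dee, 23, Kim), (12, 30, Ola, 19, Kim), (12, 40, Ivy, 4, Kim), (14, 14, Fay, 28, Zed), (14, 28, Ada, 18, Zed), (14, 30, Gus, 6, Zed), (17, 38, Mo, 10, Hal), (17, 38, Mo, 10, Xia), (6, 11, Jo, 35, Hal), (6, 11, Jo, 35, Tai), (6, 11, Jo, 35, Xia), (6, 24, Bo, 34, Hal), (6, 24, Bo, 34, Tai), (6, 24, Bo, 34, Xia)}
Projecting to aid, mid (5 duplicate(s) eliminated): {(12, 28), (12, 30), (12, 40), (14, 14), (14, 28), (14, 30), (17, 38), (6, 11), (6, 24)}
Filtering on mid < 38 leaves {(12, 28), (12, 30), (14, 14), (14, 28), (14, 30), (6, 11), (6, 24)}.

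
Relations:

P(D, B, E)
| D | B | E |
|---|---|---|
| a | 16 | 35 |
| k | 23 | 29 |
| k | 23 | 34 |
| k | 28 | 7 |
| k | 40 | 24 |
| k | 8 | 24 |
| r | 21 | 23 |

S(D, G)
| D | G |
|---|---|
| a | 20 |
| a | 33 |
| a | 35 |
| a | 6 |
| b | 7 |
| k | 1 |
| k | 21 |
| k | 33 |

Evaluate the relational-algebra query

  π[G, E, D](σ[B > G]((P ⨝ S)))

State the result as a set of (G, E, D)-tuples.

Joining P and S on D yields {(a, 16, 35, 20), (a, 16, 35, 33), (a, 16, 35, 35), (a, 16, 35, 6), (k, 23, 29, 1), (k, 23, 29, 21), (k, 23, 29, 33), (k, 23, 34, 1), (k, 23, 34, 21), (k, 23, 34, 33), (k, 28, 7, 1), (k, 28, 7, 21), (k, 28, 7, 33), (k, 40, 24, 1), (k, 40, 24, 21), (k, 40, 24, 33), (k, 8, 24, 1), (k, 8, 24, 21), (k, 8, 24, 33)}.
Apply σ_{B > G}; surviving tuples: {(a, 16, 35, 6), (k, 23, 29, 1), (k, 23, 29, 21), (k, 23, 34, 1), (k, 23, 34, 21), (k, 28, 7, 1), (k, 28, 7, 21), (k, 40, 24, 1), (k, 40, 24, 21), (k, 40, 24, 33), (k, 8, 24, 1)}
Projecting to G, E, D (1 duplicate(s) eliminated): {(1, 24, k), (1, 29, k), (1, 34, k), (1, 7, k), (21, 24, k), (21, 29, k), (21, 34, k), (21, 7, k), (33, 24, k), (6, 35, a)}

{(1, 24, k), (1, 29, k), (1, 34, k), (1, 7, k), (21, 24, k), (21, 29, k), (21, 34, k), (21, 7, k), (33, 24, k), (6, 35, a)}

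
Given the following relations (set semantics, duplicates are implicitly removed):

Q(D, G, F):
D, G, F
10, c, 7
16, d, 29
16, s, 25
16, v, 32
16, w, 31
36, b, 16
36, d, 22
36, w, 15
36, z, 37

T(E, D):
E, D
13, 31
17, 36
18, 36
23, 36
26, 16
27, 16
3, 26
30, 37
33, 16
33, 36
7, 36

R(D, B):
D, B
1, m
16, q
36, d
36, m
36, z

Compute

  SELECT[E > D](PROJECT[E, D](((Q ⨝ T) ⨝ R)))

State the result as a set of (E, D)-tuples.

Natural join on D: {(16, d, 29, 26), (16, d, 29, 27), (16, d, 29, 33), (16, s, 25, 26), (16, s, 25, 27), (16, s, 25, 33), (16, v, 32, 26), (16, v, 32, 27), (16, v, 32, 33), (16, w, 31, 26), (16, w, 31, 27), (16, w, 31, 33), (36, b, 16, 17), (36, b, 16, 18), (36, b, 16, 23), (36, b, 16, 33), (36, b, 16, 7), (36, d, 22, 17), (36, d, 22, 18), (36, d, 22, 23), (36, d, 22, 33), (36, d, 22, 7), (36, w, 15, 17), (36, w, 15, 18), (36, w, 15, 23), (36, w, 15, 33), (36, w, 15, 7), (36, z, 37, 17), (36, z, 37, 18), (36, z, 37, 23), (36, z, 37, 33), (36, z, 37, 7)}
Natural join on D: {(16, d, 29, 26, q), (16, d, 29, 27, q), (16, d, 29, 33, q), (16, s, 25, 26, q), (16, s, 25, 27, q), (16, s, 25, 33, q), (16, v, 32, 26, q), (16, v, 32, 27, q), (16, v, 32, 33, q), (16, w, 31, 26, q), (16, w, 31, 27, q), (16, w, 31, 33, q), (36, b, 16, 17, d), (36, b, 16, 17, m), (36, b, 16, 17, z), (36, b, 16, 18, d), (36, b, 16, 18, m), (36, b, 16, 18, z), (36, b, 16, 23, d), (36, b, 16, 23, m), (36, b, 16, 23, z), (36, b, 16, 33, d), (36, b, 16, 33, m), (36, b, 16, 33, z), (36, b, 16, 7, d), (36, b, 16, 7, m), (36, b, 16, 7, z), (36, d, 22, 17, d), (36, d, 22, 17, m), (36, d, 22, 17, z), (36, d, 22, 18, d), (36, d, 22, 18, m), (36, d, 22, 18, z), (36, d, 22, 23, d), (36, d, 22, 23, m), (36, d, 22, 23, z), (36, d, 22, 33, d), (36, d, 22, 33, m), (36, d, 22, 33, z), (36, d, 22, 7, d), (36, d, 22, 7, m), (36, d, 22, 7, z), (36, w, 15, 17, d), (36, w, 15, 17, m), (36, w, 15, 17, z), (36, w, 15, 18, d), (36, w, 15, 18, m), (36, w, 15, 18, z), (36, w, 15, 23, d), (36, w, 15, 23, m), (36, w, 15, 23, z), (36, w, 15, 33, d), (36, w, 15, 33, m), (36, w, 15, 33, z), (36, w, 15, 7, d), (36, w, 15, 7, m), (36, w, 15, 7, z), (36, z, 37, 17, d), (36, z, 37, 17, m), (36, z, 37, 17, z), (36, z, 37, 18, d), (36, z, 37, 18, m), (36, z, 37, 18, z), (36, z, 37, 23, d), (36, z, 37, 23, m), (36, z, 37, 23, z), (36, z, 37, 33, d), (36, z, 37, 33, m), (36, z, 37, 33, z), (36, z, 37, 7, d), (36, z, 37, 7, m), (36, z, 37, 7, z)}
Projecting to E, D (64 duplicate(s) eliminated): {(17, 36), (18, 36), (23, 36), (26, 16), (27, 16), (33, 16), (33, 36), (7, 36)}
Filtering on E > D leaves {(26, 16), (27, 16), (33, 16)}.

{(26, 16), (27, 16), (33, 16)}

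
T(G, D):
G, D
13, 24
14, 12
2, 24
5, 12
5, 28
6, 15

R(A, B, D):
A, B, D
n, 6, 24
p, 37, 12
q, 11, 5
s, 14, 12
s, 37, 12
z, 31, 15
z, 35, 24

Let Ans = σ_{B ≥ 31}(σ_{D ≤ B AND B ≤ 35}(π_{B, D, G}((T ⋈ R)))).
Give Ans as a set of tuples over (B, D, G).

T ⋈ R (natural join on D): {(13, 24, n, 6), (13, 24, z, 35), (14, 12, p, 37), (14, 12, s, 14), (14, 12, s, 37), (2, 24, n, 6), (2, 24, z, 35), (5, 12, p, 37), (5, 12, s, 14), (5, 12, s, 37), (6, 15, z, 31)}
Keep only column(s) B, D, G (2 duplicate(s) eliminated): {(14, 12, 14), (14, 12, 5), (31, 15, 6), (35, 24, 13), (35, 24, 2), (37, 12, 14), (37, 12, 5), (6, 24, 13), (6, 24, 2)}
Apply σ_{D ≤ B AND B ≤ 35}; surviving tuples: {(14, 12, 14), (14, 12, 5), (31, 15, 6), (35, 24, 13), (35, 24, 2)}
Apply σ_{B ≥ 31}; surviving tuples: {(31, 15, 6), (35, 24, 13), (35, 24, 2)}

{(31, 15, 6), (35, 24, 13), (35, 24, 2)}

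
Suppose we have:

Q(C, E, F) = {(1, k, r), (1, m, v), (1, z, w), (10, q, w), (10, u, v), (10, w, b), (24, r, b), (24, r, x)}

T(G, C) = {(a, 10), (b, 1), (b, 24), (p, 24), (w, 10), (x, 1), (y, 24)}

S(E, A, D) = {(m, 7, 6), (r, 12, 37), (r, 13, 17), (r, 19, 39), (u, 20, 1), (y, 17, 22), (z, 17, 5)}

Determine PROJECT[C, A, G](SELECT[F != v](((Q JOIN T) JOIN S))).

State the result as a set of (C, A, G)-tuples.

Joining Q and T on C yields {(1, k, r, b), (1, k, r, x), (1, m, v, b), (1, m, v, x), (1, z, w, b), (1, z, w, x), (10, q, w, a), (10, q, w, w), (10, u, v, a), (10, u, v, w), (10, w, b, a), (10, w, b, w), (24, r, b, b), (24, r, b, p), (24, r, b, y), (24, r, x, b), (24, r, x, p), (24, r, x, y)}.
Joining (Q JOIN T) and S on E yields {(1, m, v, b, 7, 6), (1, m, v, x, 7, 6), (1, z, w, b, 17, 5), (1, z, w, x, 17, 5), (10, u, v, a, 20, 1), (10, u, v, w, 20, 1), (24, r, b, b, 12, 37), (24, r, b, b, 13, 17), (24, r, b, b, 19, 39), (24, r, b, p, 12, 37), (24, r, b, p, 13, 17), (24, r, b, p, 19, 39), (24, r, b, y, 12, 37), (24, r, b, y, 13, 17), (24, r, b, y, 19, 39), (24, r, x, b, 12, 37), (24, r, x, b, 13, 17), (24, r, x, b, 19, 39), (24, r, x, p, 12, 37), (24, r, x, p, 13, 17), (24, r, x, p, 19, 39), (24, r, x, y, 12, 37), (24, r, x, y, 13, 17), (24, r, x, y, 19, 39)}.
Selection F != v: {(1, z, w, b, 17, 5), (1, z, w, x, 17, 5), (24, r, b, b, 12, 37), (24, r, b, b, 13, 17), (24, r, b, b, 19, 39), (24, r, b, p, 12, 37), (24, r, b, p, 13, 17), (24, r, b, p, 19, 39), (24, r, b, y, 12, 37), (24, r, b, y, 13, 17), (24, r, b, y, 19, 39), (24, r, x, b, 12, 37), (24, r, x, b, 13, 17), (24, r, x, b, 19, 39), (24, r, x, p, 12, 37), (24, r, x, p, 13, 17), (24, r, x, p, 19, 39), (24, r, x, y, 12, 37), (24, r, x, y, 13, 17), (24, r, x, y, 19, 39)}
π[C, A, G]: project onto (C, A, G) (9 duplicate(s) eliminated) → {(1, 17, b), (1, 17, x), (24, 12, b), (24, 12, p), (24, 12, y), (24, 13, b), (24, 13, p), (24, 13, y), (24, 19, b), (24, 19, p), (24, 19, y)}

{(1, 17, b), (1, 17, x), (24, 12, b), (24, 12, p), (24, 12, y), (24, 13, b), (24, 13, p), (24, 13, y), (24, 19, b), (24, 19, p), (24, 19, y)}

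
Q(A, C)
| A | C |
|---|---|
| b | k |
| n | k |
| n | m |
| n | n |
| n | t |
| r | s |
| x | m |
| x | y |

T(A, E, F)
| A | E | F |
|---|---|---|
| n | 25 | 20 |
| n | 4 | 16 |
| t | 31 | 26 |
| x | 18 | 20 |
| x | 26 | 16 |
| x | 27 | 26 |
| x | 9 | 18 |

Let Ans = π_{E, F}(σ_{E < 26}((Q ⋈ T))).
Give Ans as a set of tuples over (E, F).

Natural join on A: {(n, k, 25, 20), (n, k, 4, 16), (n, m, 25, 20), (n, m, 4, 16), (n, n, 25, 20), (n, n, 4, 16), (n, t, 25, 20), (n, t, 4, 16), (x, m, 18, 20), (x, m, 26, 16), (x, m, 27, 26), (x, m, 9, 18), (x, y, 18, 20), (x, y, 26, 16), (x, y, 27, 26), (x, y, 9, 18)}
Apply σ_{E < 26}; surviving tuples: {(n, k, 25, 20), (n, k, 4, 16), (n, m, 25, 20), (n, m, 4, 16), (n, n, 25, 20), (n, n, 4, 16), (n, t, 25, 20), (n, t, 4, 16), (x, m, 18, 20), (x, m, 9, 18), (x, y, 18, 20), (x, y, 9, 18)}
π[E, F]: project onto (E, F) (8 duplicate(s) eliminated) → {(18, 20), (25, 20), (4, 16), (9, 18)}

{(18, 20), (25, 20), (4, 16), (9, 18)}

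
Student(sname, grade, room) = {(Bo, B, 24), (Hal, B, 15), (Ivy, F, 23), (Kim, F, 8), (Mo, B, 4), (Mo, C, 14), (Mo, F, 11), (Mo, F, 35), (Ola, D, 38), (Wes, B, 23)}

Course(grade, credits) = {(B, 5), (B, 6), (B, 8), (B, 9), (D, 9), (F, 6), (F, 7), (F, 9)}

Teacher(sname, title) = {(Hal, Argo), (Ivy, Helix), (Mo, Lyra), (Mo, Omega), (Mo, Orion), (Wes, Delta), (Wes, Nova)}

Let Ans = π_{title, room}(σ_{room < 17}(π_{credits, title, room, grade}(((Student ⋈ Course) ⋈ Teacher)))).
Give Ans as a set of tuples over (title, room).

{(Argo, 15), (Lyra, 11), (Lyra, 4), (Omega, 11), (Omega, 4), (Orion, 11), (Orion, 4)}

Student ⋈ Course (natural join on grade): {(Bo, B, 24, 5), (Bo, B, 24, 6), (Bo, B, 24, 8), (Bo, B, 24, 9), (Hal, B, 15, 5), (Hal, B, 15, 6), (Hal, B, 15, 8), (Hal, B, 15, 9), (Ivy, F, 23, 6), (Ivy, F, 23, 7), (Ivy, F, 23, 9), (Kim, F, 8, 6), (Kim, F, 8, 7), (Kim, F, 8, 9), (Mo, B, 4, 5), (Mo, B, 4, 6), (Mo, B, 4, 8), (Mo, B, 4, 9), (Mo, F, 11, 6), (Mo, F, 11, 7), (Mo, F, 11, 9), (Mo, F, 35, 6), (Mo, F, 35, 7), (Mo, F, 35, 9), (Ola, D, 38, 9), (Wes, B, 23, 5), (Wes, B, 23, 6), (Wes, B, 23, 8), (Wes, B, 23, 9)}
(Student ⋈ Course) ⋈ Teacher (natural join on sname): {(Hal, B, 15, 5, Argo), (Hal, B, 15, 6, Argo), (Hal, B, 15, 8, Argo), (Hal, B, 15, 9, Argo), (Ivy, F, 23, 6, Helix), (Ivy, F, 23, 7, Helix), (Ivy, F, 23, 9, Helix), (Mo, B, 4, 5, Lyra), (Mo, B, 4, 5, Omega), (Mo, B, 4, 5, Orion), (Mo, B, 4, 6, Lyra), (Mo, B, 4, 6, Omega), (Mo, B, 4, 6, Orion), (Mo, B, 4, 8, Lyra), (Mo, B, 4, 8, Omega), (Mo, B, 4, 8, Orion), (Mo, B, 4, 9, Lyra), (Mo, B, 4, 9, Omega), (Mo, B, 4, 9, Orion), (Mo, F, 11, 6, Lyra), (Mo, F, 11, 6, Omega), (Mo, F, 11, 6, Orion), (Mo, F, 11, 7, Lyra), (Mo, F, 11, 7, Omega), (Mo, F, 11, 7, Orion), (Mo, F, 11, 9, Lyra), (Mo, F, 11, 9, Omega), (Mo, F, 11, 9, Orion), (Mo, F, 35, 6, Lyra), (Mo, F, 35, 6, Omega), (Mo, F, 35, 6, Orion), (Mo, F, 35, 7, Lyra), (Mo, F, 35, 7, Omega), (Mo, F, 35, 7, Orion), (Mo, F, 35, 9, Lyra), (Mo, F, 35, 9, Omega), (Mo, F, 35, 9, Orion), (Wes, B, 23, 5, Delta), (Wes, B, 23, 5, Nova), (Wes, B, 23, 6, Delta), (Wes, B, 23, 6, Nova), (Wes, B, 23, 8, Delta), (Wes, B, 23, 8, Nova), (Wes, B, 23, 9, Delta), (Wes, B, 23, 9, Nova)}
π[credits, title, room, grade]: project onto (credits, title, room, grade) → {(5, Argo, 15, B), (5, Delta, 23, B), (5, Lyra, 4, B), (5, Nova, 23, B), (5, Omega, 4, B), (5, Orion, 4, B), (6, Argo, 15, B), (6, Delta, 23, B), (6, Helix, 23, F), (6, Lyra, 11, F), (6, Lyra, 35, F), (6, Lyra, 4, B), (6, Nova, 23, B), (6, Omega, 11, F), (6, Omega, 35, F), (6, Omega, 4, B), (6, Orion, 11, F), (6, Orion, 35, F), (6, Orion, 4, B), (7, Helix, 23, F), (7, Lyra, 11, F), (7, Lyra, 35, F), (7, Omega, 11, F), (7, Omega, 35, F), (7, Orion, 11, F), (7, Orion, 35, F), (8, Argo, 15, B), (8, Delta, 23, B), (8, Lyra, 4, B), (8, Nova, 23, B), (8, Omega, 4, B), (8, Orion, 4, B), (9, Argo, 15, B), (9, Delta, 23, B), (9, Helix, 23, F), (9, Lyra, 11, F), (9, Lyra, 35, F), (9, Lyra, 4, B), (9, Nova, 23, B), (9, Omega, 11, F), (9, Omega, 35, F), (9, Omega, 4, B), (9, Orion, 11, F), (9, Orion, 35, F), (9, Orion, 4, B)}
Filtering on room < 17 leaves {(5, Argo, 15, B), (5, Lyra, 4, B), (5, Omega, 4, B), (5, Orion, 4, B), (6, Argo, 15, B), (6, Lyra, 11, F), (6, Lyra, 4, B), (6, Omega, 11, F), (6, Omega, 4, B), (6, Orion, 11, F), (6, Orion, 4, B), (7, Lyra, 11, F), (7, Omega, 11, F), (7, Orion, 11, F), (8, Argo, 15, B), (8, Lyra, 4, B), (8, Omega, 4, B), (8, Orion, 4, B), (9, Argo, 15, B), (9, Lyra, 11, F), (9, Lyra, 4, B), (9, Omega, 11, F), (9, Omega, 4, B), (9, Orion, 11, F), (9, Orion, 4, B)}.
π[title, room]: project onto (title, room) (18 duplicate(s) eliminated) → {(Argo, 15), (Lyra, 11), (Lyra, 4), (Omega, 11), (Omega, 4), (Orion, 11), (Orion, 4)}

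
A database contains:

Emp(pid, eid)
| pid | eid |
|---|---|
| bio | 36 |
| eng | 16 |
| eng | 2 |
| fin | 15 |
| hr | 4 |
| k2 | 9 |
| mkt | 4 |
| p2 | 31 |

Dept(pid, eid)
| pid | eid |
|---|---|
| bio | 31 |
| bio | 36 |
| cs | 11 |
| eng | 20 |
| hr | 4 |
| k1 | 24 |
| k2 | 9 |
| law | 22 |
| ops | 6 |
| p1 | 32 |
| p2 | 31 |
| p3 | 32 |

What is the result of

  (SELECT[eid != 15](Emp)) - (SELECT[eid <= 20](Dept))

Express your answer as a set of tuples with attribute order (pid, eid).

{(bio, 36), (eng, 16), (eng, 2), (mkt, 4), (p2, 31)}

Filtering on eid != 15 leaves {(bio, 36), (eng, 16), (eng, 2), (hr, 4), (k2, 9), (mkt, 4), (p2, 31)}.
Filtering on eid <= 20 leaves {(cs, 11), (eng, 20), (hr, 4), (k2, 9), (ops, 6)}.
Taking the difference: {(bio, 36), (eng, 16), (eng, 2), (mkt, 4), (p2, 31)}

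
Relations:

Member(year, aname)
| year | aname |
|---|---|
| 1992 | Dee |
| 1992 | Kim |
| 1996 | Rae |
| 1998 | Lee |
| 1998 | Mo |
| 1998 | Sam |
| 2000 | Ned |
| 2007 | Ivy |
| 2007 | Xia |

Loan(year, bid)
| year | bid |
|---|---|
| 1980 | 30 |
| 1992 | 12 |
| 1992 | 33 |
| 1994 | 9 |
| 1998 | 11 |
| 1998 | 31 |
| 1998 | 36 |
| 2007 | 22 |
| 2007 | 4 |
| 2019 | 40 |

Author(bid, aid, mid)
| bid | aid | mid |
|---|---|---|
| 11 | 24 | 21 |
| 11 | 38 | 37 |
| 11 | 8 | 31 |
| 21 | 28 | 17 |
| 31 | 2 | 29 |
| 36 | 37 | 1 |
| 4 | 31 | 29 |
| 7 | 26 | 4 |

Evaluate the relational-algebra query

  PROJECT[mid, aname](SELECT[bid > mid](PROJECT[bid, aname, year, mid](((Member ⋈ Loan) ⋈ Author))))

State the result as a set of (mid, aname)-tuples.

Natural join on year: {(1992, Dee, 12), (1992, Dee, 33), (1992, Kim, 12), (1992, Kim, 33), (1998, Lee, 11), (1998, Lee, 31), (1998, Lee, 36), (1998, Mo, 11), (1998, Mo, 31), (1998, Mo, 36), (1998, Sam, 11), (1998, Sam, 31), (1998, Sam, 36), (2007, Ivy, 22), (2007, Ivy, 4), (2007, Xia, 22), (2007, Xia, 4)}
Natural join on bid: {(1998, Lee, 11, 24, 21), (1998, Lee, 11, 38, 37), (1998, Lee, 11, 8, 31), (1998, Lee, 31, 2, 29), (1998, Lee, 36, 37, 1), (1998, Mo, 11, 24, 21), (1998, Mo, 11, 38, 37), (1998, Mo, 11, 8, 31), (1998, Mo, 31, 2, 29), (1998, Mo, 36, 37, 1), (1998, Sam, 11, 24, 21), (1998, Sam, 11, 38, 37), (1998, Sam, 11, 8, 31), (1998, Sam, 31, 2, 29), (1998, Sam, 36, 37, 1), (2007, Ivy, 4, 31, 29), (2007, Xia, 4, 31, 29)}
Projecting to bid, aname, year, mid: {(11, Lee, 1998, 21), (11, Lee, 1998, 31), (11, Lee, 1998, 37), (11, Mo, 1998, 21), (11, Mo, 1998, 31), (11, Mo, 1998, 37), (11, Sam, 1998, 21), (11, Sam, 1998, 31), (11, Sam, 1998, 37), (31, Lee, 1998, 29), (31, Mo, 1998, 29), (31, Sam, 1998, 29), (36, Lee, 1998, 1), (36, Mo, 1998, 1), (36, Sam, 1998, 1), (4, Ivy, 2007, 29), (4, Xia, 2007, 29)}
Apply σ_{bid > mid}; surviving tuples: {(31, Lee, 1998, 29), (31, Mo, 1998, 29), (31, Sam, 1998, 29), (36, Lee, 1998, 1), (36, Mo, 1998, 1), (36, Sam, 1998, 1)}
Projecting to mid, aname: {(1, Lee), (1, Mo), (1, Sam), (29, Lee), (29, Mo), (29, Sam)}

{(1, Lee), (1, Mo), (1, Sam), (29, Lee), (29, Mo), (29, Sam)}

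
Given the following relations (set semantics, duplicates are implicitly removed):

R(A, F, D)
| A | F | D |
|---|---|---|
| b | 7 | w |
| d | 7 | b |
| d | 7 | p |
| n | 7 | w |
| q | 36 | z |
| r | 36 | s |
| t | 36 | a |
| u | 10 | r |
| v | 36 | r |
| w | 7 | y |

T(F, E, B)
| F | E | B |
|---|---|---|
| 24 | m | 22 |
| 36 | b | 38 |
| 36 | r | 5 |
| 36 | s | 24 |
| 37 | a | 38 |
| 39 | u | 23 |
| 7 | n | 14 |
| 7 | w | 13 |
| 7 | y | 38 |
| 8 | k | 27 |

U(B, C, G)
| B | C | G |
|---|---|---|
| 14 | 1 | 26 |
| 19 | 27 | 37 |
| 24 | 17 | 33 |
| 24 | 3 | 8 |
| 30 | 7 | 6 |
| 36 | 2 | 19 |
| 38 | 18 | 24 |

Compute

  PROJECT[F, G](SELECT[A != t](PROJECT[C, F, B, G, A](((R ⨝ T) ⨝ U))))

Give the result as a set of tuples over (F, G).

{(36, 24), (36, 33), (36, 8), (7, 24), (7, 26)}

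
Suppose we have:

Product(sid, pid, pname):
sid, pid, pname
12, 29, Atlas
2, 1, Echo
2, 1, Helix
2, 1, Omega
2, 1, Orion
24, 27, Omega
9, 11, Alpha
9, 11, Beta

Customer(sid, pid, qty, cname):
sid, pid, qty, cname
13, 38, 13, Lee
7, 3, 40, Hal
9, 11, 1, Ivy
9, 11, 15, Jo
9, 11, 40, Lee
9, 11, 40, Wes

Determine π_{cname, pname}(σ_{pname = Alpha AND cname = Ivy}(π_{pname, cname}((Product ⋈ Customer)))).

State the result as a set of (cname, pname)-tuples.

{(Ivy, Alpha)}

Product ⋈ Customer (natural join on sid, pid): {(9, 11, Alpha, 1, Ivy), (9, 11, Alpha, 15, Jo), (9, 11, Alpha, 40, Lee), (9, 11, Alpha, 40, Wes), (9, 11, Beta, 1, Ivy), (9, 11, Beta, 15, Jo), (9, 11, Beta, 40, Lee), (9, 11, Beta, 40, Wes)}
Projecting to pname, cname: {(Alpha, Ivy), (Alpha, Jo), (Alpha, Lee), (Alpha, Wes), (Beta, Ivy), (Beta, Jo), (Beta, Lee), (Beta, Wes)}
σ[pname = Alpha AND cname = Ivy]: keep tuples satisfying pname = Alpha AND cname = Ivy → {(Alpha, Ivy)}
Projecting to cname, pname: {(Ivy, Alpha)}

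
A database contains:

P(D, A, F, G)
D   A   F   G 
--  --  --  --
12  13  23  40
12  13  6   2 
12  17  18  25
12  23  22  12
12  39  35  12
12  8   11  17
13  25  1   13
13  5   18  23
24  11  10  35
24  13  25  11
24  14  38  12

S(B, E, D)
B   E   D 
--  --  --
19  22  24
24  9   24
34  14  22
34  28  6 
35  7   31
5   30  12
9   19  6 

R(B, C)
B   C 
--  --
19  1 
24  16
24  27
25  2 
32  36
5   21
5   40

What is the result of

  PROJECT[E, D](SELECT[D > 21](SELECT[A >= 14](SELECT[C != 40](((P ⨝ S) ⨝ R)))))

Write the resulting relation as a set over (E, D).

P ⋈ S (natural join on D): {(12, 13, 23, 40, 5, 30), (12, 13, 6, 2, 5, 30), (12, 17, 18, 25, 5, 30), (12, 23, 22, 12, 5, 30), (12, 39, 35, 12, 5, 30), (12, 8, 11, 17, 5, 30), (24, 11, 10, 35, 19, 22), (24, 11, 10, 35, 24, 9), (24, 13, 25, 11, 19, 22), (24, 13, 25, 11, 24, 9), (24, 14, 38, 12, 19, 22), (24, 14, 38, 12, 24, 9)}
(P ⨝ S) ⋈ R (natural join on B): {(12, 13, 23, 40, 5, 30, 21), (12, 13, 23, 40, 5, 30, 40), (12, 13, 6, 2, 5, 30, 21), (12, 13, 6, 2, 5, 30, 40), (12, 17, 18, 25, 5, 30, 21), (12, 17, 18, 25, 5, 30, 40), (12, 23, 22, 12, 5, 30, 21), (12, 23, 22, 12, 5, 30, 40), (12, 39, 35, 12, 5, 30, 21), (12, 39, 35, 12, 5, 30, 40), (12, 8, 11, 17, 5, 30, 21), (12, 8, 11, 17, 5, 30, 40), (24, 11, 10, 35, 19, 22, 1), (24, 11, 10, 35, 24, 9, 16), (24, 11, 10, 35, 24, 9, 27), (24, 13, 25, 11, 19, 22, 1), (24, 13, 25, 11, 24, 9, 16), (24, 13, 25, 11, 24, 9, 27), (24, 14, 38, 12, 19, 22, 1), (24, 14, 38, 12, 24, 9, 16), (24, 14, 38, 12, 24, 9, 27)}
σ[C != 40]: keep tuples satisfying C != 40 → {(12, 13, 23, 40, 5, 30, 21), (12, 13, 6, 2, 5, 30, 21), (12, 17, 18, 25, 5, 30, 21), (12, 23, 22, 12, 5, 30, 21), (12, 39, 35, 12, 5, 30, 21), (12, 8, 11, 17, 5, 30, 21), (24, 11, 10, 35, 19, 22, 1), (24, 11, 10, 35, 24, 9, 16), (24, 11, 10, 35, 24, 9, 27), (24, 13, 25, 11, 19, 22, 1), (24, 13, 25, 11, 24, 9, 16), (24, 13, 25, 11, 24, 9, 27), (24, 14, 38, 12, 19, 22, 1), (24, 14, 38, 12, 24, 9, 16), (24, 14, 38, 12, 24, 9, 27)}
σ[A >= 14]: keep tuples satisfying A >= 14 → {(12, 17, 18, 25, 5, 30, 21), (12, 23, 22, 12, 5, 30, 21), (12, 39, 35, 12, 5, 30, 21), (24, 14, 38, 12, 19, 22, 1), (24, 14, 38, 12, 24, 9, 16), (24, 14, 38, 12, 24, 9, 27)}
σ[D > 21]: keep tuples satisfying D > 21 → {(24, 14, 38, 12, 19, 22, 1), (24, 14, 38, 12, 24, 9, 16), (24, 14, 38, 12, 24, 9, 27)}
Projecting to E, D (1 duplicate(s) eliminated): {(22, 24), (9, 24)}

{(22, 24), (9, 24)}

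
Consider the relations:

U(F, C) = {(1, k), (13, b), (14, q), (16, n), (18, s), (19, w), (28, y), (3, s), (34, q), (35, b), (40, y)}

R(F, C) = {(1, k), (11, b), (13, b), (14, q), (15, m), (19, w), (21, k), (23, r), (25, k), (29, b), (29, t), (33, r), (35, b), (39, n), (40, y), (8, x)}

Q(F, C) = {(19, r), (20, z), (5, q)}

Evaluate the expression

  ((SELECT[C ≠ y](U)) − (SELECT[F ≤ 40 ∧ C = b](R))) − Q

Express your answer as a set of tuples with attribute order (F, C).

Filtering on C ≠ y leaves {(1, k), (13, b), (14, q), (16, n), (18, s), (19, w), (3, s), (34, q), (35, b)}.
Filtering on F ≤ 40 ∧ C = b leaves {(11, b), (13, b), (29, b), (35, b)}.
Taking the difference: {(1, k), (14, q), (16, n), (18, s), (19, w), (3, s), (34, q)}
Taking the difference: {(1, k), (14, q), (16, n), (18, s), (19, w), (3, s), (34, q)}

{(1, k), (14, q), (16, n), (18, s), (19, w), (3, s), (34, q)}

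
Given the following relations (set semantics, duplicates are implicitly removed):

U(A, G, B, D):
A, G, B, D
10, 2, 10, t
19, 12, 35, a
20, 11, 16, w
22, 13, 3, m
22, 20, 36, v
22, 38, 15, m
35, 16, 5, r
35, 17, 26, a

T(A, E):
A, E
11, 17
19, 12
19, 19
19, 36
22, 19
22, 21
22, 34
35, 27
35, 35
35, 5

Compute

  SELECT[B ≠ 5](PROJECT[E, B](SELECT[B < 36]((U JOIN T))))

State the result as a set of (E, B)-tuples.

{(12, 35), (19, 15), (19, 3), (19, 35), (21, 15), (21, 3), (27, 26), (34, 15), (34, 3), (35, 26), (36, 35), (5, 26)}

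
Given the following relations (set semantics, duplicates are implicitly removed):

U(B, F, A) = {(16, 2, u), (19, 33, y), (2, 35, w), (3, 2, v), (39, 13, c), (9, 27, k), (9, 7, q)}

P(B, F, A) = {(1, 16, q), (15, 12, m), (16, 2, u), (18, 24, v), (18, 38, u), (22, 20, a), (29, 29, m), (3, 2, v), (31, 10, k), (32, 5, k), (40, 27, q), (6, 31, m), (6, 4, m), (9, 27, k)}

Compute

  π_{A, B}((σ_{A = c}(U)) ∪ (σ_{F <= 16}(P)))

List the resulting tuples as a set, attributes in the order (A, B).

{(c, 39), (k, 31), (k, 32), (m, 15), (m, 6), (q, 1), (u, 16), (v, 3)}

Filtering on A = c leaves {(39, 13, c)}.
Filtering on F <= 16 leaves {(1, 16, q), (15, 12, m), (16, 2, u), (3, 2, v), (31, 10, k), (32, 5, k), (6, 4, m)}.
Union: {(39, 13, c)} with {(1, 16, q), (15, 12, m), (16, 2, u), (3, 2, v), (31, 10, k), (32, 5, k), (6, 4, m)} → {(1, 16, q), (15, 12, m), (16, 2, u), (3, 2, v), (31, 10, k), (32, 5, k), (39, 13, c), (6, 4, m)}
Projecting to A, B: {(c, 39), (k, 31), (k, 32), (m, 15), (m, 6), (q, 1), (u, 16), (v, 3)}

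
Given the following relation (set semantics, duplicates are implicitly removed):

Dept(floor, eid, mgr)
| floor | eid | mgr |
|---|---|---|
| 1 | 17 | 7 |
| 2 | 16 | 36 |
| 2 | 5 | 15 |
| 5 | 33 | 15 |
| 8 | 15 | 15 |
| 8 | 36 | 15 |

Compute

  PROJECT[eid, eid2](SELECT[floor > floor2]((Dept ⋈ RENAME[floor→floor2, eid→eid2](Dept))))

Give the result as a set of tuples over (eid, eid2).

ρ[floor→floor2, eid→eid2]: schema becomes (floor2, eid2, mgr); tuples unchanged.
Dept ⋈ RENAME[floor→floor2, eid→eid2](Dept) (natural join on mgr): {(1, 17, 7, 1, 17), (2, 16, 36, 2, 16), (2, 5, 15, 2, 5), (2, 5, 15, 5, 33), (2, 5, 15, 8, 15), (2, 5, 15, 8, 36), (5, 33, 15, 2, 5), (5, 33, 15, 5, 33), (5, 33, 15, 8, 15), (5, 33, 15, 8, 36), (8, 15, 15, 2, 5), (8, 15, 15, 5, 33), (8, 15, 15, 8, 15), (8, 15, 15, 8, 36), (8, 36, 15, 2, 5), (8, 36, 15, 5, 33), (8, 36, 15, 8, 15), (8, 36, 15, 8, 36)}
σ[floor > floor2]: keep tuples satisfying floor > floor2 → {(5, 33, 15, 2, 5), (8, 15, 15, 2, 5), (8, 15, 15, 5, 33), (8, 36, 15, 2, 5), (8, 36, 15, 5, 33)}
π_{eid, eid2} gives {(15, 33), (15, 5), (33, 5), (36, 33), (36, 5)}.

{(15, 33), (15, 5), (33, 5), (36, 33), (36, 5)}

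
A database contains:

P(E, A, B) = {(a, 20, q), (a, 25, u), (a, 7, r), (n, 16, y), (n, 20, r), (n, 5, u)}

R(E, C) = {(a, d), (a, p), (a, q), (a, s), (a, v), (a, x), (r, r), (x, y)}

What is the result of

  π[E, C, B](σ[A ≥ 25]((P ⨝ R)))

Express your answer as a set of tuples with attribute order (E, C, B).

{(a, d, u), (a, p, u), (a, q, u), (a, s, u), (a, v, u), (a, x, u)}

Natural join on E: {(a, 20, q, d), (a, 20, q, p), (a, 20, q, q), (a, 20, q, s), (a, 20, q, v), (a, 20, q, x), (a, 25, u, d), (a, 25, u, p), (a, 25, u, q), (a, 25, u, s), (a, 25, u, v), (a, 25, u, x), (a, 7, r, d), (a, 7, r, p), (a, 7, r, q), (a, 7, r, s), (a, 7, r, v), (a, 7, r, x)}
Filtering on A ≥ 25 leaves {(a, 25, u, d), (a, 25, u, p), (a, 25, u, q), (a, 25, u, s), (a, 25, u, v), (a, 25, u, x)}.
π_{E, C, B} gives {(a, d, u), (a, p, u), (a, q, u), (a, s, u), (a, v, u), (a, x, u)}.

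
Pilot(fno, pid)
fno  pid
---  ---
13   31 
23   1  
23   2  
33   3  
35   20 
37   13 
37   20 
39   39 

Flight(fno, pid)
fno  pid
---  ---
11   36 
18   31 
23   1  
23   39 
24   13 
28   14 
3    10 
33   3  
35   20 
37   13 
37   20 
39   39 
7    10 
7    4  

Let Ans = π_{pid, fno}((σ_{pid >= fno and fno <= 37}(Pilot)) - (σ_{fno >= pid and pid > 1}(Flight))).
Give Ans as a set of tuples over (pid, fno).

{(31, 13)}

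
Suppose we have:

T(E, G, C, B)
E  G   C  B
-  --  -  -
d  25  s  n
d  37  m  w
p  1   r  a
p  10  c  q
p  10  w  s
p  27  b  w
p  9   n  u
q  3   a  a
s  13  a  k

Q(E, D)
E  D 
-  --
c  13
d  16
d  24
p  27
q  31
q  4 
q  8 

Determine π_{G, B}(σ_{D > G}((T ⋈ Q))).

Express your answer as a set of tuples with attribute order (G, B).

{(1, a), (10, q), (10, s), (3, a), (9, u)}

Joining T and Q on E yields {(d, 25, s, n, 16), (d, 25, s, n, 24), (d, 37, m, w, 16), (d, 37, m, w, 24), (p, 1, r, a, 27), (p, 10, c, q, 27), (p, 10, w, s, 27), (p, 27, b, w, 27), (p, 9, n, u, 27), (q, 3, a, a, 31), (q, 3, a, a, 4), (q, 3, a, a, 8)}.
σ[D > G]: keep tuples satisfying D > G → {(p, 1, r, a, 27), (p, 10, c, q, 27), (p, 10, w, s, 27), (p, 9, n, u, 27), (q, 3, a, a, 31), (q, 3, a, a, 4), (q, 3, a, a, 8)}
π_{G, B} gives {(1, a), (10, q), (10, s), (3, a), (9, u)} (2 duplicate(s) eliminated).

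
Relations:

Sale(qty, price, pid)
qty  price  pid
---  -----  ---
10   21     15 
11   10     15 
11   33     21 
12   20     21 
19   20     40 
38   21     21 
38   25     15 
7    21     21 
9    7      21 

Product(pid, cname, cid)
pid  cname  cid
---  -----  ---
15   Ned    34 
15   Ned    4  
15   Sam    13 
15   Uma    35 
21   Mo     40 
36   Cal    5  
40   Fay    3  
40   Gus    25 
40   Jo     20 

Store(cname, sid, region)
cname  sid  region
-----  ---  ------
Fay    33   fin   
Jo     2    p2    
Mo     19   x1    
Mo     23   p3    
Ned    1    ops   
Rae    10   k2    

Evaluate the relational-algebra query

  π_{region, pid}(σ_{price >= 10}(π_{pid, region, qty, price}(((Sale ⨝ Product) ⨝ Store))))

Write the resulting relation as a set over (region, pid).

{(fin, 40), (ops, 15), (p2, 40), (p3, 21), (x1, 21)}

Sale ⋈ Product (natural join on pid): {(10, 21, 15, Ned, 34), (10, 21, 15, Ned, 4), (10, 21, 15, Sam, 13), (10, 21, 15, Uma, 35), (11, 10, 15, Ned, 34), (11, 10, 15, Ned, 4), (11, 10, 15, Sam, 13), (11, 10, 15, Uma, 35), (11, 33, 21, Mo, 40), (12, 20, 21, Mo, 40), (19, 20, 40, Fay, 3), (19, 20, 40, Gus, 25), (19, 20, 40, Jo, 20), (38, 21, 21, Mo, 40), (38, 25, 15, Ned, 34), (38, 25, 15, Ned, 4), (38, 25, 15, Sam, 13), (38, 25, 15, Uma, 35), (7, 21, 21, Mo, 40), (9, 7, 21, Mo, 40)}
(Sale ⨝ Product) ⋈ Store (natural join on cname): {(10, 21, 15, Ned, 34, 1, ops), (10, 21, 15, Ned, 4, 1, ops), (11, 10, 15, Ned, 34, 1, ops), (11, 10, 15, Ned, 4, 1, ops), (11, 33, 21, Mo, 40, 19, x1), (11, 33, 21, Mo, 40, 23, p3), (12, 20, 21, Mo, 40, 19, x1), (12, 20, 21, Mo, 40, 23, p3), (19, 20, 40, Fay, 3, 33, fin), (19, 20, 40, Jo, 20, 2, p2), (38, 21, 21, Mo, 40, 19, x1), (38, 21, 21, Mo, 40, 23, p3), (38, 25, 15, Ned, 34, 1, ops), (38, 25, 15, Ned, 4, 1, ops), (7, 21, 21, Mo, 40, 19, x1), (7, 21, 21, Mo, 40, 23, p3), (9, 7, 21, Mo, 40, 19, x1), (9, 7, 21, Mo, 40, 23, p3)}
Keep only column(s) pid, region, qty, price (3 duplicate(s) eliminated): {(15, ops, 10, 21), (15, ops, 11, 10), (15, ops, 38, 25), (21, p3, 11, 33), (21, p3, 12, 20), (21, p3, 38, 21), (21, p3, 7, 21), (21, p3, 9, 7), (21, x1, 11, 33), (21, x1, 12, 20), (21, x1, 38, 21), (21, x1, 7, 21), (21, x1, 9, 7), (40, fin, 19, 20), (40, p2, 19, 20)}
Selection price >= 10: {(15, ops, 10, 21), (15, ops, 11, 10), (15, ops, 38, 25), (21, p3, 11, 33), (21, p3, 12, 20), (21, p3, 38, 21), (21, p3, 7, 21), (21, x1, 11, 33), (21, x1, 12, 20), (21, x1, 38, 21), (21, x1, 7, 21), (40, fin, 19, 20), (40, p2, 19, 20)}
Keep only column(s) region, pid (8 duplicate(s) eliminated): {(fin, 40), (ops, 15), (p2, 40), (p3, 21), (x1, 21)}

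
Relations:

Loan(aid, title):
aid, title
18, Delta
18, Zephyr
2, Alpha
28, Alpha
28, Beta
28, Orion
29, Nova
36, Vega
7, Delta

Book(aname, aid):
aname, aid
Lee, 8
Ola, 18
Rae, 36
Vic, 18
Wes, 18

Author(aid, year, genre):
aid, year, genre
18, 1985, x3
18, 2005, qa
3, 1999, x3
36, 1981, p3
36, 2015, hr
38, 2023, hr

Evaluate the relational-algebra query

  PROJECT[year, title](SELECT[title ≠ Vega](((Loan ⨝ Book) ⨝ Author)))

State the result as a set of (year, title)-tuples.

Natural join on aid: {(18, Delta, Ola), (18, Delta, Vic), (18, Delta, Wes), (18, Zephyr, Ola), (18, Zephyr, Vic), (18, Zephyr, Wes), (36, Vega, Rae)}
Natural join on aid: {(18, Delta, Ola, 1985, x3), (18, Delta, Ola, 2005, qa), (18, Delta, Vic, 1985, x3), (18, Delta, Vic, 2005, qa), (18, Delta, Wes, 1985, x3), (18, Delta, Wes, 2005, qa), (18, Zephyr, Ola, 1985, x3), (18, Zephyr, Ola, 2005, qa), (18, Zephyr, Vic, 1985, x3), (18, Zephyr, Vic, 2005, qa), (18, Zephyr, Wes, 1985, x3), (18, Zephyr, Wes, 2005, qa), (36, Vega, Rae, 1981, p3), (36, Vega, Rae, 2015, hr)}
Apply σ_{title ≠ Vega}; surviving tuples: {(18, Delta, Ola, 1985, x3), (18, Delta, Ola, 2005, qa), (18, Delta, Vic, 1985, x3), (18, Delta, Vic, 2005, qa), (18, Delta, Wes, 1985, x3), (18, Delta, Wes, 2005, qa), (18, Zephyr, Ola, 1985, x3), (18, Zephyr, Ola, 2005, qa), (18, Zephyr, Vic, 1985, x3), (18, Zephyr, Vic, 2005, qa), (18, Zephyr, Wes, 1985, x3), (18, Zephyr, Wes, 2005, qa)}
Keep only column(s) year, title (8 duplicate(s) eliminated): {(1985, Delta), (1985, Zephyr), (2005, Delta), (2005, Zephyr)}

{(1985, Delta), (1985, Zephyr), (2005, Delta), (2005, Zephyr)}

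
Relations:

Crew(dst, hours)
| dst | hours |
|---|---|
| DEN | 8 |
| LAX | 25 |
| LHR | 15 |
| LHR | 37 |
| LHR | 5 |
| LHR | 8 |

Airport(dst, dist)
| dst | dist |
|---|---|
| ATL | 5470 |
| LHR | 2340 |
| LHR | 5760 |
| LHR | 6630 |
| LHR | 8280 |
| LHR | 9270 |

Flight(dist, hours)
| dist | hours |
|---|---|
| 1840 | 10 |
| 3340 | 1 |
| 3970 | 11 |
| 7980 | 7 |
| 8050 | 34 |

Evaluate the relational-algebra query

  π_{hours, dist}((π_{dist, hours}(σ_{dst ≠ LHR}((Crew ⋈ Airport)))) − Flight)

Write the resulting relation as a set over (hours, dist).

{}

Joining Crew and Airport on dst yields {(LHR, 15, 2340), (LHR, 15, 5760), (LHR, 15, 6630), (LHR, 15, 8280), (LHR, 15, 9270), (LHR, 37, 2340), (LHR, 37, 5760), (LHR, 37, 6630), (LHR, 37, 8280), (LHR, 37, 9270), (LHR, 5, 2340), (LHR, 5, 5760), (LHR, 5, 6630), (LHR, 5, 8280), (LHR, 5, 9270), (LHR, 8, 2340), (LHR, 8, 5760), (LHR, 8, 6630), (LHR, 8, 8280), (LHR, 8, 9270)}.
Filtering on dst ≠ LHR leaves {}.
π[dist, hours]: project onto (dist, hours) → {}
Set difference of the two operands is {}.
π[hours, dist]: project onto (hours, dist) → {}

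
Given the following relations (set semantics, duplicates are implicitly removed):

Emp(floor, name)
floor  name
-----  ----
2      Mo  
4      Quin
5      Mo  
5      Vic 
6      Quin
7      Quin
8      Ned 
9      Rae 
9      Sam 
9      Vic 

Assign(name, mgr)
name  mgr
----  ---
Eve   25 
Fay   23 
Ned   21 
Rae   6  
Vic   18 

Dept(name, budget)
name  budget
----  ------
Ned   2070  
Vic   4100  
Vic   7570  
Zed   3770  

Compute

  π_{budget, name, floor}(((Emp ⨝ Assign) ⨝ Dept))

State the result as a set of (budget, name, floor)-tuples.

{(2070, Ned, 8), (4100, Vic, 5), (4100, Vic, 9), (7570, Vic, 5), (7570, Vic, 9)}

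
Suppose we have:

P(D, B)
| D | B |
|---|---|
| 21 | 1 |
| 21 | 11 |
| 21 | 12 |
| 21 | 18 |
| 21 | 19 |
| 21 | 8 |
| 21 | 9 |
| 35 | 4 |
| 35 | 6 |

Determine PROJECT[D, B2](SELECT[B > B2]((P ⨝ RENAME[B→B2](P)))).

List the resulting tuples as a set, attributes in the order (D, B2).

{(21, 1), (21, 11), (21, 12), (21, 18), (21, 8), (21, 9), (35, 4)}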